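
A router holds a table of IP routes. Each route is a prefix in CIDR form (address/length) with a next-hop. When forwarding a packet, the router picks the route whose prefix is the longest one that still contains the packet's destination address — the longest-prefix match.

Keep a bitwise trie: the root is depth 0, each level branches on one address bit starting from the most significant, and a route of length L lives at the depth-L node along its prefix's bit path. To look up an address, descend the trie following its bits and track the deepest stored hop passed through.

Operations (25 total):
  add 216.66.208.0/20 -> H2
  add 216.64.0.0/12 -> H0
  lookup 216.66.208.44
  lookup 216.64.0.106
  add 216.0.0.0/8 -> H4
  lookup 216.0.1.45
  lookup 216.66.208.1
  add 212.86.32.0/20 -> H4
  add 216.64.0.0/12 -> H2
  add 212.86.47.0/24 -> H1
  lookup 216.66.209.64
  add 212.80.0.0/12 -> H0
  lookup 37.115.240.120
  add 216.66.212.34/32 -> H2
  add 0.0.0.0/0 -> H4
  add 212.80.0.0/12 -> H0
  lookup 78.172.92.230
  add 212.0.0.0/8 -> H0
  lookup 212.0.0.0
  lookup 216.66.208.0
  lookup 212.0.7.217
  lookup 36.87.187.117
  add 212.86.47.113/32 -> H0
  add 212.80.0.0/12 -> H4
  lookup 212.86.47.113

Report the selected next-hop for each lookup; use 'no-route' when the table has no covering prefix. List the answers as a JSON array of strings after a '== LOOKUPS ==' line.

Trace:
  add 216.66.208.0/20 -> H2 at depth 20
  add 216.64.0.0/12 -> H0 at depth 12
  lookup 216.66.208.44: bits 11011000010000101101 walk d0:-→d1:-→d2:-→d3:-→d4:-→d5:-→d6:-→d7:-→d8:-→d9:-→d10:-→d11:-→d12:H0→d13:-→d14:-→d15:-→d16:-→d17:-→d18:-→d19:-→d20:H2 -> H2
  lookup 216.64.0.106: bits 11011000010000 walk d0:-→d1:-→d2:-→d3:-→d4:-→d5:-→d6:-→d7:-→d8:-→d9:-→d10:-→d11:-→d12:H0→d13:-→d14:- -> H0
  add 216.0.0.0/8 -> H4 at depth 8
  lookup 216.0.1.45: bits 110110000 walk d0:-→d1:-→d2:-→d3:-→d4:-→d5:-→d6:-→d7:-→d8:H4→d9:- -> H4
  lookup 216.66.208.1: bits 11011000010000101101 walk d0:-→d1:-→d2:-→d3:-→d4:-→d5:-→d6:-→d7:-→d8:H4→d9:-→d10:-→d11:-→d12:H0→d13:-→d14:-→d15:-→d16:-→d17:-→d18:-→d19:-→d20:H2 -> H2
  add 212.86.32.0/20 -> H4 at depth 20
  add 216.64.0.0/12 -> H2 at depth 12
  add 212.86.47.0/24 -> H1 at depth 24
  lookup 216.66.209.64: bits 11011000010000101101 walk d0:-→d1:-→d2:-→d3:-→d4:-→d5:-→d6:-→d7:-→d8:H4→d9:-→d10:-→d11:-→d12:H2→d13:-→d14:-→d15:-→d16:-→d17:-→d18:-→d19:-→d20:H2 -> H2
  add 212.80.0.0/12 -> H0 at depth 12
  lookup 37.115.240.120: bits ε walk d0:- -> no-route
  add 216.66.212.34/32 -> H2 at depth 32
  add 0.0.0.0/0 -> H4 at depth 0
  add 212.80.0.0/12 -> H0 at depth 12
  lookup 78.172.92.230: bits ε walk d0:H4 -> H4
  add 212.0.0.0/8 -> H0 at depth 8
  lookup 212.0.0.0: bits 110101000 walk d0:H4→d1:-→d2:-→d3:-→d4:-→d5:-→d6:-→d7:-→d8:H0→d9:- -> H0
  lookup 216.66.208.0: bits 110110000100001011010 walk d0:H4→d1:-→d2:-→d3:-→d4:-→d5:-→d6:-→d7:-→d8:H4→d9:-→d10:-→d11:-→d12:H2→d13:-→d14:-→d15:-→d16:-→d17:-→d18:-→d19:-→d20:H2→d21:- -> H2
  lookup 212.0.7.217: bits 110101000 walk d0:H4→d1:-→d2:-→d3:-→d4:-→d5:-→d6:-→d7:-→d8:H0→d9:- -> H0
  lookup 36.87.187.117: bits ε walk d0:H4 -> H4
  add 212.86.47.113/32 -> H0 at depth 32
  add 212.80.0.0/12 -> H4 at depth 12
  lookup 212.86.47.113: bits 11010100010101100010111101110001 walk d0:H4→d1:-→d2:-→d3:-→d4:-→d5:-→d6:-→d7:-→d8:H0→d9:-→d10:-→d11:-→d12:H4→d13:-→d14:-→d15:-→d16:-→d17:-→d18:-→d19:-→d20:H4→d21:-→d22:-→d23:-→d24:H1→d25:-→d26:-→d27:-→d28:-→d29:-→d30:-→d31:-→d32:H0 -> H0

== LOOKUPS ==
["H2","H0","H4","H2","H2","no-route","H4","H0","H2","H0","H4","H0"]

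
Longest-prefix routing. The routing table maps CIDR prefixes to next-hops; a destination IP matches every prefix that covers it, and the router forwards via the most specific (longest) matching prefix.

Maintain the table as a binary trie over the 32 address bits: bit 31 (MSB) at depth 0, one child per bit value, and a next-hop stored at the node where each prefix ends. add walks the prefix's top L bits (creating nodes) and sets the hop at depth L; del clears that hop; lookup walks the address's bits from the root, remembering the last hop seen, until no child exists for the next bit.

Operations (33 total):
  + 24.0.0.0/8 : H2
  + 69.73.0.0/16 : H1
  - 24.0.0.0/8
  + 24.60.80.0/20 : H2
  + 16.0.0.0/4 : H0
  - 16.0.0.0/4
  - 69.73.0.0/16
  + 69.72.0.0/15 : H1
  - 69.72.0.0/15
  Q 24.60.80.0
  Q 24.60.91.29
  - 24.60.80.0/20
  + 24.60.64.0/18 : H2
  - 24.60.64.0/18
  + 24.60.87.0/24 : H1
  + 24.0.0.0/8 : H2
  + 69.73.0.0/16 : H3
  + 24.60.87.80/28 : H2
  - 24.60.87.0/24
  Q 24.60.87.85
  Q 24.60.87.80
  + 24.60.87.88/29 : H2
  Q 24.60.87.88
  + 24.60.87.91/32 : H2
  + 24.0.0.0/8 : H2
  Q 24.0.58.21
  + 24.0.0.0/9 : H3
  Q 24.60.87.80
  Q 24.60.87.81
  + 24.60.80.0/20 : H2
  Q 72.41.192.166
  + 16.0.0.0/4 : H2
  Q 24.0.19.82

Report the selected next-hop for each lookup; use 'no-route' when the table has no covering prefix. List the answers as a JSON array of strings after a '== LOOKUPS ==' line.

Process each operation:
  add 24.0.0.0/8 -> H2 at depth 8
  add 69.73.0.0/16 -> H1 at depth 16
  del 24.0.0.0/8 (clear depth 8)
  add 24.60.80.0/20 -> H2 at depth 20
  add 16.0.0.0/4 -> H0 at depth 4
  del 16.0.0.0/4 (clear depth 4)
  del 69.73.0.0/16 (clear depth 16)
  add 69.72.0.0/15 -> H1 at depth 15
  del 69.72.0.0/15 (clear depth 15)
  Q 24.60.80.0: descend 00011000001111000101 ; hops seen [H2] ; pick H2
  Q 24.60.91.29: descend 00011000001111000101 ; hops seen [H2] ; pick H2
  del 24.60.80.0/20 (clear depth 20)
  add 24.60.64.0/18 -> H2 at depth 18
  del 24.60.64.0/18 (clear depth 18)
  add 24.60.87.0/24 -> H1 at depth 24
  add 24.0.0.0/8 -> H2 at depth 8
  add 69.73.0.0/16 -> H3 at depth 16
  add 24.60.87.80/28 -> H2 at depth 28
  del 24.60.87.0/24 (clear depth 24)
  Q 24.60.87.85: descend 0001100000111100010101110101 ; hops seen [H2,H2] ; pick H2
  Q 24.60.87.80: descend 0001100000111100010101110101 ; hops seen [H2,H2] ; pick H2
  add 24.60.87.88/29 -> H2 at depth 29
  Q 24.60.87.88: descend 00011000001111000101011101011 ; hops seen [H2,H2,H2] ; pick H2
  add 24.60.87.91/32 -> H2 at depth 32
  add 24.0.0.0/8 -> H2 at depth 8
  Q 24.0.58.21: descend 0001100000 ; hops seen [H2] ; pick H2
  add 24.0.0.0/9 -> H3 at depth 9
  Q 24.60.87.80: descend 0001100000111100010101110101 ; hops seen [H2,H3,H2] ; pick H2
  Q 24.60.87.81: descend 0001100000111100010101110101 ; hops seen [H2,H3,H2] ; pick H2
  add 24.60.80.0/20 -> H2 at depth 20
  Q 72.41.192.166: descend 0100 ; hops seen [∅] ; pick no-route
  add 16.0.0.0/4 -> H2 at depth 4
  Q 24.0.19.82: descend 0001100000 ; hops seen [H2,H2,H3] ; pick H3

== LOOKUPS ==
["H2","H2","H2","H2","H2","H2","H2","H2","no-route","H3"]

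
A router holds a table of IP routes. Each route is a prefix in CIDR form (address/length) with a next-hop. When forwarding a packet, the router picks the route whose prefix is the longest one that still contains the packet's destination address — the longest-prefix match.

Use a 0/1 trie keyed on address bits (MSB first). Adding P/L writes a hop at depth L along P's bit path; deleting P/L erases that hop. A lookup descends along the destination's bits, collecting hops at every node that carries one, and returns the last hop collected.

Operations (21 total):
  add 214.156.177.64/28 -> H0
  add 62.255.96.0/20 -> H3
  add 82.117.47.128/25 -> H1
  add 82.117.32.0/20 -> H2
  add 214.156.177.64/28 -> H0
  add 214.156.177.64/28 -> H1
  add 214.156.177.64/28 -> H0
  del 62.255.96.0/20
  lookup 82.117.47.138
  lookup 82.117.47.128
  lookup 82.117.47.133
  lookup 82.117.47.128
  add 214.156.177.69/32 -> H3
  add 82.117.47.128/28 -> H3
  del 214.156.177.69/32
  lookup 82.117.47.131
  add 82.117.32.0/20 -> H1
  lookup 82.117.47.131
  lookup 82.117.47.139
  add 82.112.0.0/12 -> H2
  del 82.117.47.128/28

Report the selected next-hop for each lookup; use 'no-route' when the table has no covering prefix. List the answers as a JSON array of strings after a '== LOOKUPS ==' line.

Process each operation:
  add 214.156.177.64/28 -> H0 at depth 28
  add 62.255.96.0/20 -> H3 at depth 20
  add 82.117.47.128/25 -> H1 at depth 25
  add 82.117.32.0/20 -> H2 at depth 20
  add 214.156.177.64/28 -> H0 at depth 28
  add 214.156.177.64/28 -> H1 at depth 28
  add 214.156.177.64/28 -> H0 at depth 28
  - 62.255.96.0/20 clear@20
  lookup 82.117.47.138: bits 0101001001110101001011111 walk d0:-→d1:-→d2:-→d3:-→d4:-→d5:-→d6:-→d7:-→d8:-→d9:-→d10:-→d11:-→d12:-→d13:-→d14:-→d15:-→d16:-→d17:-→d18:-→d19:-→d20:H2→d21:-→d22:-→d23:-→d24:-→d25:H1 -> H1
  lookup 82.117.47.128: bits 0101001001110101001011111 walk d0:-→d1:-→d2:-→d3:-→d4:-→d5:-→d6:-→d7:-→d8:-→d9:-→d10:-→d11:-→d12:-→d13:-→d14:-→d15:-→d16:-→d17:-→d18:-→d19:-→d20:H2→d21:-→d22:-→d23:-→d24:-→d25:H1 -> H1
  lookup 82.117.47.133: bits 0101001001110101001011111 walk d0:-→d1:-→d2:-→d3:-→d4:-→d5:-→d6:-→d7:-→d8:-→d9:-→d10:-→d11:-→d12:-→d13:-→d14:-→d15:-→d16:-→d17:-→d18:-→d19:-→d20:H2→d21:-→d22:-→d23:-→d24:-→d25:H1 -> H1
  lookup 82.117.47.128: bits 0101001001110101001011111 walk d0:-→d1:-→d2:-→d3:-→d4:-→d5:-→d6:-→d7:-→d8:-→d9:-→d10:-→d11:-→d12:-→d13:-→d14:-→d15:-→d16:-→d17:-→d18:-→d19:-→d20:H2→d21:-→d22:-→d23:-→d24:-→d25:H1 -> H1
  add 214.156.177.69/32 -> H3 at depth 32
  add 82.117.47.128/28 -> H3 at depth 28
  - 214.156.177.69/32 clear@32
  lookup 82.117.47.131: bits 0101001001110101001011111000 walk d0:-→d1:-→d2:-→d3:-→d4:-→d5:-→d6:-→d7:-→d8:-→d9:-→d10:-→d11:-→d12:-→d13:-→d14:-→d15:-→d16:-→d17:-→d18:-→d19:-→d20:H2→d21:-→d22:-→d23:-→d24:-→d25:H1→d26:-→d27:-→d28:H3 -> H3
  add 82.117.32.0/20 -> H1 at depth 20
  lookup 82.117.47.131: bits 0101001001110101001011111000 walk d0:-→d1:-→d2:-→d3:-→d4:-→d5:-→d6:-→d7:-→d8:-→d9:-→d10:-→d11:-→d12:-→d13:-→d14:-→d15:-→d16:-→d17:-→d18:-→d19:-→d20:H1→d21:-→d22:-→d23:-→d24:-→d25:H1→d26:-→d27:-→d28:H3 -> H3
  lookup 82.117.47.139: bits 0101001001110101001011111000 walk d0:-→d1:-→d2:-→d3:-→d4:-→d5:-→d6:-→d7:-→d8:-→d9:-→d10:-→d11:-→d12:-→d13:-→d14:-→d15:-→d16:-→d17:-→d18:-→d19:-→d20:H1→d21:-→d22:-→d23:-→d24:-→d25:H1→d26:-→d27:-→d28:H3 -> H3
  add 82.112.0.0/12 -> H2 at depth 12
  - 82.117.47.128/28 clear@28

== LOOKUPS ==
["H1","H1","H1","H1","H3","H3","H3"]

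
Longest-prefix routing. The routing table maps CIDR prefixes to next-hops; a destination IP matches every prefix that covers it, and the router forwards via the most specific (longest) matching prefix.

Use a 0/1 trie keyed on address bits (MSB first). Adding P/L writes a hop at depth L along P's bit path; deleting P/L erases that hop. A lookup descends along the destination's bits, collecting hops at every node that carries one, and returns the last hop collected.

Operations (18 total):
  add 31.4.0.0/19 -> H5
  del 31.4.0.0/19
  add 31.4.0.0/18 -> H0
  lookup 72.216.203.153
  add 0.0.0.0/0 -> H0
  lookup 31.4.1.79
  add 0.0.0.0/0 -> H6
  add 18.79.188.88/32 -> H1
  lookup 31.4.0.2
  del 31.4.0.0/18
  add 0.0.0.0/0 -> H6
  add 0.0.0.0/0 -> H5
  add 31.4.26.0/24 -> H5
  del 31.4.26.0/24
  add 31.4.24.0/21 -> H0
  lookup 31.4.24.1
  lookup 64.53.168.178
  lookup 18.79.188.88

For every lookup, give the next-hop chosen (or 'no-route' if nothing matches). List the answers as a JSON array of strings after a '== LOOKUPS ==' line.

Apply in order:
  + 31.4.0.0/19 (H5) depth=19
  - 31.4.0.0/19 clear@19
  + 31.4.0.0/18 (H0) depth=18
  ? 72.216.203.153  path d0:-→d1:-  best=no-route
  + 0.0.0.0/0 (H0) depth=0
  ? 31.4.1.79  path d0:H0→d1:-→d2:-→d3:-→d4:-→d5:-→d6:-→d7:-→d8:-→d9:-→d10:-→d11:-→d12:-→d13:-→d14:-→d15:-→d16:-→d17:-→d18:H0→d19:-  best=H0
  + 0.0.0.0/0 (H6) depth=0
  + 18.79.188.88/32 (H1) depth=32
  ? 31.4.0.2  path d0:H6→d1:-→d2:-→d3:-→d4:-→d5:-→d6:-→d7:-→d8:-→d9:-→d10:-→d11:-→d12:-→d13:-→d14:-→d15:-→d16:-→d17:-→d18:H0→d19:-  best=H0
  - 31.4.0.0/18 clear@18
  + 0.0.0.0/0 (H6) depth=0
  + 0.0.0.0/0 (H5) depth=0
  + 31.4.26.0/24 (H5) depth=24
  - 31.4.26.0/24 clear@24
  + 31.4.24.0/21 (H0) depth=21
  ? 31.4.24.1  path d0:H5→d1:-→d2:-→d3:-→d4:-→d5:-→d6:-→d7:-→d8:-→d9:-→d10:-→d11:-→d12:-→d13:-→d14:-→d15:-→d16:-→d17:-→d18:-→d19:-→d20:-→d21:H0→d22:-  best=H0
  ? 64.53.168.178  path d0:H5→d1:-  best=H5
  ? 18.79.188.88  path d0:H5→d1:-→d2:-→d3:-→d4:-→d5:-→d6:-→d7:-→d8:-→d9:-→d10:-→d11:-→d12:-→d13:-→d14:-→d15:-→d16:-→d17:-→d18:-→d19:-→d20:-→d21:-→d22:-→d23:-→d24:-→d25:-→d26:-→d27:-→d28:-→d29:-→d30:-→d31:-→d32:H1  best=H1

== LOOKUPS ==
["no-route","H0","H0","H0","H5","H1"]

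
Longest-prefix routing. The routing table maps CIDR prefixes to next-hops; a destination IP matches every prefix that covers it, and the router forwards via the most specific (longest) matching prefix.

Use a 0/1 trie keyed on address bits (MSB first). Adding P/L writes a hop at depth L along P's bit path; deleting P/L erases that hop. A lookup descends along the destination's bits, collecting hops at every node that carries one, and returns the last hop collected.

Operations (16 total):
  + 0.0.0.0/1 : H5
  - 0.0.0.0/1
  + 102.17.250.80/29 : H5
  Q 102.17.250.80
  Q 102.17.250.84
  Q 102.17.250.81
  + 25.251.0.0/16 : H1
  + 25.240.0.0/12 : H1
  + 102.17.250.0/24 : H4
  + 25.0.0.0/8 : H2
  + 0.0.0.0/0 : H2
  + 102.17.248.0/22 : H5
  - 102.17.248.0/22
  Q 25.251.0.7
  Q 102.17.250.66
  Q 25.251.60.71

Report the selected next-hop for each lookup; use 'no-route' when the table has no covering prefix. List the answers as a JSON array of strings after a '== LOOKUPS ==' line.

Apply in order:
  + 0.0.0.0/1 (H5) depth=1
  del 0.0.0.0/1 (clear depth 1)
  + 102.17.250.80/29 (H5) depth=29
  Q 102.17.250.80: descend 01100110000100011111101001010 ; hops seen [H5] ; pick H5
  Q 102.17.250.84: descend 01100110000100011111101001010 ; hops seen [H5] ; pick H5
  Q 102.17.250.81: descend 01100110000100011111101001010 ; hops seen [H5] ; pick H5
  + 25.251.0.0/16 (H1) depth=16
  + 25.240.0.0/12 (H1) depth=12
  + 102.17.250.0/24 (H4) depth=24
  + 25.0.0.0/8 (H2) depth=8
  + 0.0.0.0/0 (H2) depth=0
  + 102.17.248.0/22 (H5) depth=22
  del 102.17.248.0/22 (clear depth 22)
  Q 25.251.0.7: descend 0001100111111011 ; hops seen [H2,H2,H1,H1] ; pick H1
  Q 102.17.250.66: descend 011001100001000111111010010 ; hops seen [H2,H4] ; pick H4
  Q 25.251.60.71: descend 0001100111111011 ; hops seen [H2,H2,H1,H1] ; pick H1

== LOOKUPS ==
["H5","H5","H5","H1","H4","H1"]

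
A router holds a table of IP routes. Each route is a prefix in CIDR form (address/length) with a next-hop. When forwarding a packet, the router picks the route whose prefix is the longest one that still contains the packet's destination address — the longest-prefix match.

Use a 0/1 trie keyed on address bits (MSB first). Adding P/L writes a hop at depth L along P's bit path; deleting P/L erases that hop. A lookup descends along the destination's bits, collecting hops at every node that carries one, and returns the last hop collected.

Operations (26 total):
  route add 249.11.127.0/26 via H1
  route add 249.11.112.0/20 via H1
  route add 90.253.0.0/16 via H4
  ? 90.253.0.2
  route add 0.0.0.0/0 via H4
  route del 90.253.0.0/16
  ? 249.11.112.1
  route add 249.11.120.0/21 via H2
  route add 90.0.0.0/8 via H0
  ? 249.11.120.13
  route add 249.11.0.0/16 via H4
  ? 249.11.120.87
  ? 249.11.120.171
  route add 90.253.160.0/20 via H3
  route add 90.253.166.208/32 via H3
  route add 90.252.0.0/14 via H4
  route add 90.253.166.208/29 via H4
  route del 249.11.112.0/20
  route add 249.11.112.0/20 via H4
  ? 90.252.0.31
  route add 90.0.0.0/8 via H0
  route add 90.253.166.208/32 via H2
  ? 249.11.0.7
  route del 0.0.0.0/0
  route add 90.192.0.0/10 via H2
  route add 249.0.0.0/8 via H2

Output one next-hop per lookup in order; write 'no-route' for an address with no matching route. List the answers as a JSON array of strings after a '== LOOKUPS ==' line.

Apply in order:
  add 249.11.127.0/26 -> H1 at depth 26
  add 249.11.112.0/20 -> H1 at depth 20
  add 90.253.0.0/16 -> H4 at depth 16
  lookup 90.253.0.2: bits 0101101011111101 walk d0:-→d1:-→d2:-→d3:-→d4:-→d5:-→d6:-→d7:-→d8:-→d9:-→d10:-→d11:-→d12:-→d13:-→d14:-→d15:-→d16:H4 -> H4
  add 0.0.0.0/0 -> H4 at depth 0
  - 90.253.0.0/16 clear@16
  lookup 249.11.112.1: bits 11111001000010110111 walk d0:H4→d1:-→d2:-→d3:-→d4:-→d5:-→d6:-→d7:-→d8:-→d9:-→d10:-→d11:-→d12:-→d13:-→d14:-→d15:-→d16:-→d17:-→d18:-→d19:-→d20:H1 -> H1
  add 249.11.120.0/21 -> H2 at depth 21
  add 90.0.0.0/8 -> H0 at depth 8
  lookup 249.11.120.13: bits 111110010000101101111 walk d0:H4→d1:-→d2:-→d3:-→d4:-→d5:-→d6:-→d7:-→d8:-→d9:-→d10:-→d11:-→d12:-→d13:-→d14:-→d15:-→d16:-→d17:-→d18:-→d19:-→d20:H1→d21:H2 -> H2
  add 249.11.0.0/16 -> H4 at depth 16
  lookup 249.11.120.87: bits 111110010000101101111 walk d0:H4→d1:-→d2:-→d3:-→d4:-→d5:-→d6:-→d7:-→d8:-→d9:-→d10:-→d11:-→d12:-→d13:-→d14:-→d15:-→d16:H4→d17:-→d18:-→d19:-→d20:H1→d21:H2 -> H2
  lookup 249.11.120.171: bits 111110010000101101111 walk d0:H4→d1:-→d2:-→d3:-→d4:-→d5:-→d6:-→d7:-→d8:-→d9:-→d10:-→d11:-→d12:-→d13:-→d14:-→d15:-→d16:H4→d17:-→d18:-→d19:-→d20:H1→d21:H2 -> H2
  add 90.253.160.0/20 -> H3 at depth 20
  add 90.253.166.208/32 -> H3 at depth 32
  add 90.252.0.0/14 -> H4 at depth 14
  add 90.253.166.208/29 -> H4 at depth 29
  - 249.11.112.0/20 clear@20
  add 249.11.112.0/20 -> H4 at depth 20
  lookup 90.252.0.31: bits 010110101111110 walk d0:H4→d1:-→d2:-→d3:-→d4:-→d5:-→d6:-→d7:-→d8:H0→d9:-→d10:-→d11:-→d12:-→d13:-→d14:H4→d15:- -> H4
  add 90.0.0.0/8 -> H0 at depth 8
  add 90.253.166.208/32 -> H2 at depth 32
  lookup 249.11.0.7: bits 11111001000010110 walk d0:H4→d1:-→d2:-→d3:-→d4:-→d5:-→d6:-→d7:-→d8:-→d9:-→d10:-→d11:-→d12:-→d13:-→d14:-→d15:-→d16:H4→d17:- -> H4
  - 0.0.0.0/0 clear@0
  add 90.192.0.0/10 -> H2 at depth 10
  add 249.0.0.0/8 -> H2 at depth 8

== LOOKUPS ==
["H4","H1","H2","H2","H2","H4","H4"]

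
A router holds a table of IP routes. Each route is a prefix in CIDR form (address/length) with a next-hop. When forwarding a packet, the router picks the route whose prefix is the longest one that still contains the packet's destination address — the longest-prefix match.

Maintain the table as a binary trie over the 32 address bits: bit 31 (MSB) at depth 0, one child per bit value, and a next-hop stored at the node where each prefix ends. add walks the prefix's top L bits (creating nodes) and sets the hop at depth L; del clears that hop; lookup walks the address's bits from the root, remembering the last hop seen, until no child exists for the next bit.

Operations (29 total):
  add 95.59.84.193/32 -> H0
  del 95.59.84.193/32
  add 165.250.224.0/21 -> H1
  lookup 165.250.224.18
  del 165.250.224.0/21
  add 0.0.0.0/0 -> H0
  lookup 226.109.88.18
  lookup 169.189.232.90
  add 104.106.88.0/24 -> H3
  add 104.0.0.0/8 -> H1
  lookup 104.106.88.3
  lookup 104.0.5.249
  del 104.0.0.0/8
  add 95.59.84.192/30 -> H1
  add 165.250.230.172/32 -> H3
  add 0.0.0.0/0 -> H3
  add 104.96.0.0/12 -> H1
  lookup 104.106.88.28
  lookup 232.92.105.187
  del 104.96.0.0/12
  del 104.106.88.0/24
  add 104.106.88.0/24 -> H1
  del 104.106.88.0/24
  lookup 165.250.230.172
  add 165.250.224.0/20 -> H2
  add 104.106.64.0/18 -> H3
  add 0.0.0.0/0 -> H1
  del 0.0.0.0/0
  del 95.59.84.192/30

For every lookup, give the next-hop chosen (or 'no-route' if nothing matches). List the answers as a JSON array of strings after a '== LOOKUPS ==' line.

Trace:
  + 95.59.84.193/32 (H0) depth=32
  - 95.59.84.193/32 clear@32
  + 165.250.224.0/21 (H1) depth=21
  Q 165.250.224.18: descend 101001011111101011100 ; hops seen [H1] ; pick H1
  - 165.250.224.0/21 clear@21
  + 0.0.0.0/0 (H0) depth=0
  Q 226.109.88.18: descend 1 ; hops seen [H0] ; pick H0
  Q 169.189.232.90: descend 1010 ; hops seen [H0] ; pick H0
  + 104.106.88.0/24 (H3) depth=24
  + 104.0.0.0/8 (H1) depth=8
  Q 104.106.88.3: descend 011010000110101001011000 ; hops seen [H0,H1,H3] ; pick H3
  Q 104.0.5.249: descend 011010000 ; hops seen [H0,H1] ; pick H1
  - 104.0.0.0/8 clear@8
  + 95.59.84.192/30 (H1) depth=30
  + 165.250.230.172/32 (H3) depth=32
  + 0.0.0.0/0 (H3) depth=0
  + 104.96.0.0/12 (H1) depth=12
  Q 104.106.88.28: descend 011010000110101001011000 ; hops seen [H3,H1,H3] ; pick H3
  Q 232.92.105.187: descend 1 ; hops seen [H3] ; pick H3
  - 104.96.0.0/12 clear@12
  - 104.106.88.0/24 clear@24
  + 104.106.88.0/24 (H1) depth=24
  - 104.106.88.0/24 clear@24
  Q 165.250.230.172: descend 10100101111110101110011010101100 ; hops seen [H3,H3] ; pick H3
  + 165.250.224.0/20 (H2) depth=20
  + 104.106.64.0/18 (H3) depth=18
  + 0.0.0.0/0 (H1) depth=0
  - 0.0.0.0/0 clear@0
  - 95.59.84.192/30 clear@30

== LOOKUPS ==
["H1","H0","H0","H3","H1","H3","H3","H3"]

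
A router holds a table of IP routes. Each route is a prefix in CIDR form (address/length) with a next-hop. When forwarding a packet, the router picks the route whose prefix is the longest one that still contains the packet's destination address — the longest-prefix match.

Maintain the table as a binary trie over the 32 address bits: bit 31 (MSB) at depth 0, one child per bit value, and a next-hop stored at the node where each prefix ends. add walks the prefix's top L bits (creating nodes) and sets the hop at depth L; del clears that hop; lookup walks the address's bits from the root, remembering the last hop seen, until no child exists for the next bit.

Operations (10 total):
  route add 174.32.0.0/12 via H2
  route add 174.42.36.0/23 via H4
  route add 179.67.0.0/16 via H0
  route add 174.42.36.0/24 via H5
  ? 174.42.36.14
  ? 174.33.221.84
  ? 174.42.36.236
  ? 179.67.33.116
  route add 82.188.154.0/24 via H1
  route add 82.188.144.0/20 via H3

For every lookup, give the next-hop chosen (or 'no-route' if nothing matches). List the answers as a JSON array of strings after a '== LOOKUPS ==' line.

Trace:
  add 174.32.0.0/12 -> H2 at depth 12
  add 174.42.36.0/23 -> H4 at depth 23
  add 179.67.0.0/16 -> H0 at depth 16
  add 174.42.36.0/24 -> H5 at depth 24
  Q 174.42.36.14: descend 101011100010101000100100 ; hops seen [H2,H4,H5] ; pick H5
  Q 174.33.221.84: descend 101011100010 ; hops seen [H2] ; pick H2
  Q 174.42.36.236: descend 101011100010101000100100 ; hops seen [H2,H4,H5] ; pick H5
  Q 179.67.33.116: descend 1011001101000011 ; hops seen [H0] ; pick H0
  add 82.188.154.0/24 -> H1 at depth 24
  add 82.188.144.0/20 -> H3 at depth 20

== LOOKUPS ==
["H5","H2","H5","H0"]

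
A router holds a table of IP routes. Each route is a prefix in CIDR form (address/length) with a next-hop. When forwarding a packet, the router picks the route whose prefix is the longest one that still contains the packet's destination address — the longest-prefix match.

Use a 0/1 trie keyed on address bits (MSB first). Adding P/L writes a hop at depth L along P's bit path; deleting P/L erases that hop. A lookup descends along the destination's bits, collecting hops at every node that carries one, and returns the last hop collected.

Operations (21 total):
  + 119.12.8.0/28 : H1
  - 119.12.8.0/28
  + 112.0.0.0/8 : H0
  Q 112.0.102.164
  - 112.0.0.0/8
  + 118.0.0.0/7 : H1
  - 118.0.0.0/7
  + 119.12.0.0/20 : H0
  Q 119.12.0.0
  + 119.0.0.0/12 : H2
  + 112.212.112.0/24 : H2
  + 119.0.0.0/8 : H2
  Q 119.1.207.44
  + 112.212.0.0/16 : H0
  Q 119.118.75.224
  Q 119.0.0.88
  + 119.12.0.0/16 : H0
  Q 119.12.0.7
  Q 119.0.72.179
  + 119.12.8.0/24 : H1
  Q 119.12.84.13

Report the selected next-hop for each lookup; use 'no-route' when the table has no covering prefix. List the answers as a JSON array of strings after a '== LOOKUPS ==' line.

Apply in order:
  + 119.12.8.0/28 (H1) depth=28
  del 119.12.8.0/28 (clear depth 28)
  + 112.0.0.0/8 (H0) depth=8
  Q 112.0.102.164: descend 01110000 ; hops seen [H0] ; pick H0
  del 112.0.0.0/8 (clear depth 8)
  + 118.0.0.0/7 (H1) depth=7
  del 118.0.0.0/7 (clear depth 7)
  + 119.12.0.0/20 (H0) depth=20
  Q 119.12.0.0: descend 01110111000011000000 ; hops seen [H0] ; pick H0
  + 119.0.0.0/12 (H2) depth=12
  + 112.212.112.0/24 (H2) depth=24
  + 119.0.0.0/8 (H2) depth=8
  Q 119.1.207.44: descend 011101110000 ; hops seen [H2,H2] ; pick H2
  + 112.212.0.0/16 (H0) depth=16
  Q 119.118.75.224: descend 011101110 ; hops seen [H2] ; pick H2
  Q 119.0.0.88: descend 011101110000 ; hops seen [H2,H2] ; pick H2
  + 119.12.0.0/16 (H0) depth=16
  Q 119.12.0.7: descend 01110111000011000000 ; hops seen [H2,H2,H0,H0] ; pick H0
  Q 119.0.72.179: descend 011101110000 ; hops seen [H2,H2] ; pick H2
  + 119.12.8.0/24 (H1) depth=24
  Q 119.12.84.13: descend 01110111000011000 ; hops seen [H2,H2,H0] ; pick H0

== LOOKUPS ==
["H0","H0","H2","H2","H2","H0","H2","H0"]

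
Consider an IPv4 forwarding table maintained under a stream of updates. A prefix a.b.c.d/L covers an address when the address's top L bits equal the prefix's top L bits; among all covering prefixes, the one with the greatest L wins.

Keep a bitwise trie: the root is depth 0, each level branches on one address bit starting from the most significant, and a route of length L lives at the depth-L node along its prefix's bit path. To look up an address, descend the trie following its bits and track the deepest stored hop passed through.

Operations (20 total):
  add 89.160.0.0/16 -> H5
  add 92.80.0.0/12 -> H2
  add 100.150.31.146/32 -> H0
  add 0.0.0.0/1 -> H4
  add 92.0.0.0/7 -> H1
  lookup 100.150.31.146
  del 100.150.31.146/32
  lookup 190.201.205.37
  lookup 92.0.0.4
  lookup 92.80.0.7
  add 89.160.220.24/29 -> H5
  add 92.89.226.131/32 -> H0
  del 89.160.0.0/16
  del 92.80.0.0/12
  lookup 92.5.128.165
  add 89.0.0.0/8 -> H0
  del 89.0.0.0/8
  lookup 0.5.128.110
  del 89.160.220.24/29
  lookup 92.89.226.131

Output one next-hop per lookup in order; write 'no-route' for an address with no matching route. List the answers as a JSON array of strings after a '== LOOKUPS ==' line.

Apply in order:
  + 89.160.0.0/16 (H5) depth=16
  + 92.80.0.0/12 (H2) depth=12
  + 100.150.31.146/32 (H0) depth=32
  + 0.0.0.0/1 (H4) depth=1
  + 92.0.0.0/7 (H1) depth=7
  ? 100.150.31.146  path d0:-→d1:H4→d2:-→d3:-→d4:-→d5:-→d6:-→d7:-→d8:-→d9:-→d10:-→d11:-→d12:-→d13:-→d14:-→d15:-→d16:-→d17:-→d18:-→d19:-→d20:-→d21:-→d22:-→d23:-→d24:-→d25:-→d26:-→d27:-→d28:-→d29:-→d30:-→d31:-→d32:H0  best=H0
  - 100.150.31.146/32 clear@32
  ? 190.201.205.37  path d0:-  best=no-route
  ? 92.0.0.4  path d0:-→d1:H4→d2:-→d3:-→d4:-→d5:-→d6:-→d7:H1→d8:-→d9:-  best=H1
  ? 92.80.0.7  path d0:-→d1:H4→d2:-→d3:-→d4:-→d5:-→d6:-→d7:H1→d8:-→d9:-→d10:-→d11:-→d12:H2  best=H2
  + 89.160.220.24/29 (H5) depth=29
  + 92.89.226.131/32 (H0) depth=32
  - 89.160.0.0/16 clear@16
  - 92.80.0.0/12 clear@12
  ? 92.5.128.165  path d0:-→d1:H4→d2:-→d3:-→d4:-→d5:-→d6:-→d7:H1→d8:-→d9:-  best=H1
  + 89.0.0.0/8 (H0) depth=8
  - 89.0.0.0/8 clear@8
  ? 0.5.128.110  path d0:-→d1:H4  best=H4
  - 89.160.220.24/29 clear@29
  ? 92.89.226.131  path d0:-→d1:H4→d2:-→d3:-→d4:-→d5:-→d6:-→d7:H1→d8:-→d9:-→d10:-→d11:-→d12:-→d13:-→d14:-→d15:-→d16:-→d17:-→d18:-→d19:-→d20:-→d21:-→d22:-→d23:-→d24:-→d25:-→d26:-→d27:-→d28:-→d29:-→d30:-→d31:-→d32:H0  best=H0

== LOOKUPS ==
["H0","no-route","H1","H2","H1","H4","H0"]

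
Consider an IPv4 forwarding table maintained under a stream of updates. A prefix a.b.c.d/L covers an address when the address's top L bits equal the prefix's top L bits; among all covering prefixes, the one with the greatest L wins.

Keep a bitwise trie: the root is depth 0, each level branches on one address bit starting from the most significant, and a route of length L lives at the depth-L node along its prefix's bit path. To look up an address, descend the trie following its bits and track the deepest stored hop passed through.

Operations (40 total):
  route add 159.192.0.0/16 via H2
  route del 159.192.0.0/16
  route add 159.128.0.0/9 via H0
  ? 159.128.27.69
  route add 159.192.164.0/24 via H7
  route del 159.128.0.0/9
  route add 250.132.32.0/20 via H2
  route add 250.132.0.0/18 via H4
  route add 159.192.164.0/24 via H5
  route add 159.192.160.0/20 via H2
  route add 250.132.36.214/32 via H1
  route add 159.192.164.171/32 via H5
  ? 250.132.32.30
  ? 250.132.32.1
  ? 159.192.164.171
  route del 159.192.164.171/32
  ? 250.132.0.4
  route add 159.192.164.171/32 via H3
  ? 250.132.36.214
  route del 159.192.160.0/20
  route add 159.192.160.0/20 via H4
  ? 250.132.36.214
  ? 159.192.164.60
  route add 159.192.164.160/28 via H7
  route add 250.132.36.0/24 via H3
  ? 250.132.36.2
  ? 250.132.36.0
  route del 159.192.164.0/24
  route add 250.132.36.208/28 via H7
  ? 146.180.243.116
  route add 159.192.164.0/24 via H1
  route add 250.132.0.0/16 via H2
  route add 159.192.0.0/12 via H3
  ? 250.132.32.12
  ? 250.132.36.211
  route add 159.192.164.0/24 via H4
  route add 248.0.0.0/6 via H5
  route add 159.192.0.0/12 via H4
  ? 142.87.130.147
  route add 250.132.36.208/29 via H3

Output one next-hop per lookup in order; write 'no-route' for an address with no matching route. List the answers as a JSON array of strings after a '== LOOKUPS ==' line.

Apply in order:
  + 159.192.0.0/16 (H2) depth=16
  - 159.192.0.0/16 clear@16
  + 159.128.0.0/9 (H0) depth=9
  lookup 159.128.27.69: bits 100111111 walk d0:-→d1:-→d2:-→d3:-→d4:-→d5:-→d6:-→d7:-→d8:-→d9:H0 -> H0
  + 159.192.164.0/24 (H7) depth=24
  - 159.128.0.0/9 clear@9
  + 250.132.32.0/20 (H2) depth=20
  + 250.132.0.0/18 (H4) depth=18
  + 159.192.164.0/24 (H5) depth=24
  + 159.192.160.0/20 (H2) depth=20
  + 250.132.36.214/32 (H1) depth=32
  + 159.192.164.171/32 (H5) depth=32
  lookup 250.132.32.30: bits 111110101000010000100 walk d0:-→d1:-→d2:-→d3:-→d4:-→d5:-→d6:-→d7:-→d8:-→d9:-→d10:-→d11:-→d12:-→d13:-→d14:-→d15:-→d16:-→d17:-→d18:H4→d19:-→d20:H2→d21:- -> H2
  lookup 250.132.32.1: bits 111110101000010000100 walk d0:-→d1:-→d2:-→d3:-→d4:-→d5:-→d6:-→d7:-→d8:-→d9:-→d10:-→d11:-→d12:-→d13:-→d14:-→d15:-→d16:-→d17:-→d18:H4→d19:-→d20:H2→d21:- -> H2
  lookup 159.192.164.171: bits 10011111110000001010010010101011 walk d0:-→d1:-→d2:-→d3:-→d4:-→d5:-→d6:-→d7:-→d8:-→d9:-→d10:-→d11:-→d12:-→d13:-→d14:-→d15:-→d16:-→d17:-→d18:-→d19:-→d20:H2→d21:-→d22:-→d23:-→d24:H5→d25:-→d26:-→d27:-→d28:-→d29:-→d30:-→d31:-→d32:H5 -> H5
  - 159.192.164.171/32 clear@32
  lookup 250.132.0.4: bits 111110101000010000 walk d0:-→d1:-→d2:-→d3:-→d4:-→d5:-→d6:-→d7:-→d8:-→d9:-→d10:-→d11:-→d12:-→d13:-→d14:-→d15:-→d16:-→d17:-→d18:H4 -> H4
  + 159.192.164.171/32 (H3) depth=32
  lookup 250.132.36.214: bits 11111010100001000010010011010110 walk d0:-→d1:-→d2:-→d3:-→d4:-→d5:-→d6:-→d7:-→d8:-→d9:-→d10:-→d11:-→d12:-→d13:-→d14:-→d15:-→d16:-→d17:-→d18:H4→d19:-→d20:H2→d21:-→d22:-→d23:-→d24:-→d25:-→d26:-→d27:-→d28:-→d29:-→d30:-→d31:-→d32:H1 -> H1
  - 159.192.160.0/20 clear@20
  + 159.192.160.0/20 (H4) depth=20
  lookup 250.132.36.214: bits 11111010100001000010010011010110 walk d0:-→d1:-→d2:-→d3:-→d4:-→d5:-→d6:-→d7:-→d8:-→d9:-→d10:-→d11:-→d12:-→d13:-→d14:-→d15:-→d16:-→d17:-→d18:H4→d19:-→d20:H2→d21:-→d22:-→d23:-→d24:-→d25:-→d26:-→d27:-→d28:-→d29:-→d30:-→d31:-→d32:H1 -> H1
  lookup 159.192.164.60: bits 100111111100000010100100 walk d0:-→d1:-→d2:-→d3:-→d4:-→d5:-→d6:-→d7:-→d8:-→d9:-→d10:-→d11:-→d12:-→d13:-→d14:-→d15:-→d16:-→d17:-→d18:-→d19:-→d20:H4→d21:-→d22:-→d23:-→d24:H5 -> H5
  + 159.192.164.160/28 (H7) depth=28
  + 250.132.36.0/24 (H3) depth=24
  lookup 250.132.36.2: bits 111110101000010000100100 walk d0:-→d1:-→d2:-→d3:-→d4:-→d5:-→d6:-→d7:-→d8:-→d9:-→d10:-→d11:-→d12:-→d13:-→d14:-→d15:-→d16:-→d17:-→d18:H4→d19:-→d20:H2→d21:-→d22:-→d23:-→d24:H3 -> H3
  lookup 250.132.36.0: bits 111110101000010000100100 walk d0:-→d1:-→d2:-→d3:-→d4:-→d5:-→d6:-→d7:-→d8:-→d9:-→d10:-→d11:-→d12:-→d13:-→d14:-→d15:-→d16:-→d17:-→d18:H4→d19:-→d20:H2→d21:-→d22:-→d23:-→d24:H3 -> H3
  - 159.192.164.0/24 clear@24
  + 250.132.36.208/28 (H7) depth=28
  lookup 146.180.243.116: bits 1001 walk d0:-→d1:-→d2:-→d3:-→d4:- -> no-route
  + 159.192.164.0/24 (H1) depth=24
  + 250.132.0.0/16 (H2) depth=16
  + 159.192.0.0/12 (H3) depth=12
  lookup 250.132.32.12: bits 111110101000010000100 walk d0:-→d1:-→d2:-→d3:-→d4:-→d5:-→d6:-→d7:-→d8:-→d9:-→d10:-→d11:-→d12:-→d13:-→d14:-→d15:-→d16:H2→d17:-→d18:H4→d19:-→d20:H2→d21:- -> H2
  lookup 250.132.36.211: bits 11111010100001000010010011010 walk d0:-→d1:-→d2:-→d3:-→d4:-→d5:-→d6:-→d7:-→d8:-→d9:-→d10:-→d11:-→d12:-→d13:-→d14:-→d15:-→d16:H2→d17:-→d18:H4→d19:-→d20:H2→d21:-→d22:-→d23:-→d24:H3→d25:-→d26:-→d27:-→d28:H7→d29:- -> H7
  + 159.192.164.0/24 (H4) depth=24
  + 248.0.0.0/6 (H5) depth=6
  + 159.192.0.0/12 (H4) depth=12
  lookup 142.87.130.147: bits 100 walk d0:-→d1:-→d2:-→d3:- -> no-route
  + 250.132.36.208/29 (H3) depth=29

== LOOKUPS ==
["H0","H2","H2","H5","H4","H1","H1","H5","H3","H3","no-route","H2","H7","no-route"]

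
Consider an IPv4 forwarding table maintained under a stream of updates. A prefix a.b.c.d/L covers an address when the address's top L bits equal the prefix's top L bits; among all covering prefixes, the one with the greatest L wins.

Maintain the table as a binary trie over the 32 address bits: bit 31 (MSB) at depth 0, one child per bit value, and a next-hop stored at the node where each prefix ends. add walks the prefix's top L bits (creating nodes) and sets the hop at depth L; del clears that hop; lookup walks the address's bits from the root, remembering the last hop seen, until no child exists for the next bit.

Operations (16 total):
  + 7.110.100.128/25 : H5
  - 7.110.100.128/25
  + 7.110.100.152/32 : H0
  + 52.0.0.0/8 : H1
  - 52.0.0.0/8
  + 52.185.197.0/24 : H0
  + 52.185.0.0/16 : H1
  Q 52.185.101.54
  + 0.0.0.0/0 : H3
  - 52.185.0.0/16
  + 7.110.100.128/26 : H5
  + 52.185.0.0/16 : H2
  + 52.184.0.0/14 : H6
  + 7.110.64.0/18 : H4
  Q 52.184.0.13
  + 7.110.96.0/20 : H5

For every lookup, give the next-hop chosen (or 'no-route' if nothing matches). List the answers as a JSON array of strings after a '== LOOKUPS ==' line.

Trace:
  + 7.110.100.128/25 (H5) depth=25
  del 7.110.100.128/25 (clear depth 25)
  + 7.110.100.152/32 (H0) depth=32
  + 52.0.0.0/8 (H1) depth=8
  del 52.0.0.0/8 (clear depth 8)
  + 52.185.197.0/24 (H0) depth=24
  + 52.185.0.0/16 (H1) depth=16
  ? 52.185.101.54  path d0:-→d1:-→d2:-→d3:-→d4:-→d5:-→d6:-→d7:-→d8:-→d9:-→d10:-→d11:-→d12:-→d13:-→d14:-→d15:-→d16:H1  best=H1
  + 0.0.0.0/0 (H3) depth=0
  del 52.185.0.0/16 (clear depth 16)
  + 7.110.100.128/26 (H5) depth=26
  + 52.185.0.0/16 (H2) depth=16
  + 52.184.0.0/14 (H6) depth=14
  + 7.110.64.0/18 (H4) depth=18
  ? 52.184.0.13  path d0:H3→d1:-→d2:-→d3:-→d4:-→d5:-→d6:-→d7:-→d8:-→d9:-→d10:-→d11:-→d12:-→d13:-→d14:H6→d15:-  best=H6
  + 7.110.96.0/20 (H5) depth=20

== LOOKUPS ==
["H1","H6"]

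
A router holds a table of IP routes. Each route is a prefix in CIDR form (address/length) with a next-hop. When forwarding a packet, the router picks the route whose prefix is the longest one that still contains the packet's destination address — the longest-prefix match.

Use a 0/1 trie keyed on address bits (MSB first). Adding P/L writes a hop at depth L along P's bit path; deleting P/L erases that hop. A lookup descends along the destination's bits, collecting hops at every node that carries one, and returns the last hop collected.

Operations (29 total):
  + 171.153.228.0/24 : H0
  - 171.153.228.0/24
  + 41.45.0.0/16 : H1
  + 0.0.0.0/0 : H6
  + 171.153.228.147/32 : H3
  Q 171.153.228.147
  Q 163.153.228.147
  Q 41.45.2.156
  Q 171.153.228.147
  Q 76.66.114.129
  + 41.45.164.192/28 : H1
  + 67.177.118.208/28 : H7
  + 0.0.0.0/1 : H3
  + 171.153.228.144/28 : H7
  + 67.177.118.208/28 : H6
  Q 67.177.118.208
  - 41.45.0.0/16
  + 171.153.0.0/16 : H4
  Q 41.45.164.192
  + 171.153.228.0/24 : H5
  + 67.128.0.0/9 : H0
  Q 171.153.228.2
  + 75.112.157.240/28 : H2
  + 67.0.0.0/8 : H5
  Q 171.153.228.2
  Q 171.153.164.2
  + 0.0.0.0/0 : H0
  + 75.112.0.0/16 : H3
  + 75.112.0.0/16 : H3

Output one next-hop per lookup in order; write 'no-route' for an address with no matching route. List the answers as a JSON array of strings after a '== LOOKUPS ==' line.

Trace:
  add 171.153.228.0/24 -> H0 at depth 24
  del 171.153.228.0/24 (clear depth 24)
  add 41.45.0.0/16 -> H1 at depth 16
  add 0.0.0.0/0 -> H6 at depth 0
  add 171.153.228.147/32 -> H3 at depth 32
  lookup 171.153.228.147: bits 10101011100110011110010010010011 walk d0:H6→d1:-→d2:-→d3:-→d4:-→d5:-→d6:-→d7:-→d8:-→d9:-→d10:-→d11:-→d12:-→d13:-→d14:-→d15:-→d16:-→d17:-→d18:-→d19:-→d20:-→d21:-→d22:-→d23:-→d24:-→d25:-→d26:-→d27:-→d28:-→d29:-→d30:-→d31:-→d32:H3 -> H3
  lookup 163.153.228.147: bits 1010 walk d0:H6→d1:-→d2:-→d3:-→d4:- -> H6
  lookup 41.45.2.156: bits 0010100100101101 walk d0:H6→d1:-→d2:-→d3:-→d4:-→d5:-→d6:-→d7:-→d8:-→d9:-→d10:-→d11:-→d12:-→d13:-→d14:-→d15:-→d16:H1 -> H1
  lookup 171.153.228.147: bits 10101011100110011110010010010011 walk d0:H6→d1:-→d2:-→d3:-→d4:-→d5:-→d6:-→d7:-→d8:-→d9:-→d10:-→d11:-→d12:-→d13:-→d14:-→d15:-→d16:-→d17:-→d18:-→d19:-→d20:-→d21:-→d22:-→d23:-→d24:-→d25:-→d26:-→d27:-→d28:-→d29:-→d30:-→d31:-→d32:H3 -> H3
  lookup 76.66.114.129: bits 0 walk d0:H6→d1:- -> H6
  add 41.45.164.192/28 -> H1 at depth 28
  add 67.177.118.208/28 -> H7 at depth 28
  add 0.0.0.0/1 -> H3 at depth 1
  add 171.153.228.144/28 -> H7 at depth 28
  add 67.177.118.208/28 -> H6 at depth 28
  lookup 67.177.118.208: bits 0100001110110001011101101101 walk d0:H6→d1:H3→d2:-→d3:-→d4:-→d5:-→d6:-→d7:-→d8:-→d9:-→d10:-→d11:-→d12:-→d13:-→d14:-→d15:-→d16:-→d17:-→d18:-→d19:-→d20:-→d21:-→d22:-→d23:-→d24:-→d25:-→d26:-→d27:-→d28:H6 -> H6
  del 41.45.0.0/16 (clear depth 16)
  add 171.153.0.0/16 -> H4 at depth 16
  lookup 41.45.164.192: bits 0010100100101101101001001100 walk d0:H6→d1:H3→d2:-→d3:-→d4:-→d5:-→d6:-→d7:-→d8:-→d9:-→d10:-→d11:-→d12:-→d13:-→d14:-→d15:-→d16:-→d17:-→d18:-→d19:-→d20:-→d21:-→d22:-→d23:-→d24:-→d25:-→d26:-→d27:-→d28:H1 -> H1
  add 171.153.228.0/24 -> H5 at depth 24
  add 67.128.0.0/9 -> H0 at depth 9
  lookup 171.153.228.2: bits 101010111001100111100100 walk d0:H6→d1:-→d2:-→d3:-→d4:-→d5:-→d6:-→d7:-→d8:-→d9:-→d10:-→d11:-→d12:-→d13:-→d14:-→d15:-→d16:H4→d17:-→d18:-→d19:-→d20:-→d21:-→d22:-→d23:-→d24:H5 -> H5
  add 75.112.157.240/28 -> H2 at depth 28
  add 67.0.0.0/8 -> H5 at depth 8
  lookup 171.153.228.2: bits 101010111001100111100100 walk d0:H6→d1:-→d2:-→d3:-→d4:-→d5:-→d6:-→d7:-→d8:-→d9:-→d10:-→d11:-→d12:-→d13:-→d14:-→d15:-→d16:H4→d17:-→d18:-→d19:-→d20:-→d21:-→d22:-→d23:-→d24:H5 -> H5
  lookup 171.153.164.2: bits 10101011100110011 walk d0:H6→d1:-→d2:-→d3:-→d4:-→d5:-→d6:-→d7:-→d8:-→d9:-→d10:-→d11:-→d12:-→d13:-→d14:-→d15:-→d16:H4→d17:- -> H4
  add 0.0.0.0/0 -> H0 at depth 0
  add 75.112.0.0/16 -> H3 at depth 16
  add 75.112.0.0/16 -> H3 at depth 16

== LOOKUPS ==
["H3","H6","H1","H3","H6","H6","H1","H5","H5","H4"]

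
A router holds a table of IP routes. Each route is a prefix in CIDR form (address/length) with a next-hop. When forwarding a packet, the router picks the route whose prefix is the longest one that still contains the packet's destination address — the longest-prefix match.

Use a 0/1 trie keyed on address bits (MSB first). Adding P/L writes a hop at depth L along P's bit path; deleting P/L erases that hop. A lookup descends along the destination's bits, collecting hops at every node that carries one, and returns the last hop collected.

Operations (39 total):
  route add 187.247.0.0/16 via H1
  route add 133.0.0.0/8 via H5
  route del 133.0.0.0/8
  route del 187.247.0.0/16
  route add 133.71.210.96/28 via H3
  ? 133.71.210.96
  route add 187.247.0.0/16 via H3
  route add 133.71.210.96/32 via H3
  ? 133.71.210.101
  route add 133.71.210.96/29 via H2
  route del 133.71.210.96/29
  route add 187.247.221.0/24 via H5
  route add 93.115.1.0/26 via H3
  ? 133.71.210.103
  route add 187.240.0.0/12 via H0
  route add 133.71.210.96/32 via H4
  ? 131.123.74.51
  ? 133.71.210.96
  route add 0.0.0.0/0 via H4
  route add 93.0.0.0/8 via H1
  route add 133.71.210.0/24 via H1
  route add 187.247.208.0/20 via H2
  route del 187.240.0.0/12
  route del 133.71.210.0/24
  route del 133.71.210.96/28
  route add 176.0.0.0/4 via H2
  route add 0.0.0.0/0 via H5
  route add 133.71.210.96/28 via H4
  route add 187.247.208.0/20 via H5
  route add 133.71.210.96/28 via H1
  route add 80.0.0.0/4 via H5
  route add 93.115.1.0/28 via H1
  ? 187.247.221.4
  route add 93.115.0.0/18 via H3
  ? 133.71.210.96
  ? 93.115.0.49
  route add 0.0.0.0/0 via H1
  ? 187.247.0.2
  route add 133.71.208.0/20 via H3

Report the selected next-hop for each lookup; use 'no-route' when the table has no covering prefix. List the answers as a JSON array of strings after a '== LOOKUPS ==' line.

Process each operation:
  add 187.247.0.0/16 -> H1 at depth 16
  add 133.0.0.0/8 -> H5 at depth 8
  - 133.0.0.0/8 clear@8
  - 187.247.0.0/16 clear@16
  add 133.71.210.96/28 -> H3 at depth 28
  ? 133.71.210.96  path d0:-→d1:-→d2:-→d3:-→d4:-→d5:-→d6:-→d7:-→d8:-→d9:-→d10:-→d11:-→d12:-→d13:-→d14:-→d15:-→d16:-→d17:-→d18:-→d19:-→d20:-→d21:-→d22:-→d23:-→d24:-→d25:-→d26:-→d27:-→d28:H3  best=H3
  add 187.247.0.0/16 -> H3 at depth 16
  add 133.71.210.96/32 -> H3 at depth 32
  ? 133.71.210.101  path d0:-→d1:-→d2:-→d3:-→d4:-→d5:-→d6:-→d7:-→d8:-→d9:-→d10:-→d11:-→d12:-→d13:-→d14:-→d15:-→d16:-→d17:-→d18:-→d19:-→d20:-→d21:-→d22:-→d23:-→d24:-→d25:-→d26:-→d27:-→d28:H3→d29:-  best=H3
  add 133.71.210.96/29 -> H2 at depth 29
  - 133.71.210.96/29 clear@29
  add 187.247.221.0/24 -> H5 at depth 24
  add 93.115.1.0/26 -> H3 at depth 26
  ? 133.71.210.103  path d0:-→d1:-→d2:-→d3:-→d4:-→d5:-→d6:-→d7:-→d8:-→d9:-→d10:-→d11:-→d12:-→d13:-→d14:-→d15:-→d16:-→d17:-→d18:-→d19:-→d20:-→d21:-→d22:-→d23:-→d24:-→d25:-→d26:-→d27:-→d28:H3→d29:-  best=H3
  add 187.240.0.0/12 -> H0 at depth 12
  add 133.71.210.96/32 -> H4 at depth 32
  ? 131.123.74.51  path d0:-→d1:-→d2:-→d3:-→d4:-→d5:-  best=no-route
  ? 133.71.210.96  path d0:-→d1:-→d2:-→d3:-→d4:-→d5:-→d6:-→d7:-→d8:-→d9:-→d10:-→d11:-→d12:-→d13:-→d14:-→d15:-→d16:-→d17:-→d18:-→d19:-→d20:-→d21:-→d22:-→d23:-→d24:-→d25:-→d26:-→d27:-→d28:H3→d29:-→d30:-→d31:-→d32:H4  best=H4
  add 0.0.0.0/0 -> H4 at depth 0
  add 93.0.0.0/8 -> H1 at depth 8
  add 133.71.210.0/24 -> H1 at depth 24
  add 187.247.208.0/20 -> H2 at depth 20
  - 187.240.0.0/12 clear@12
  - 133.71.210.0/24 clear@24
  - 133.71.210.96/28 clear@28
  add 176.0.0.0/4 -> H2 at depth 4
  add 0.0.0.0/0 -> H5 at depth 0
  add 133.71.210.96/28 -> H4 at depth 28
  add 187.247.208.0/20 -> H5 at depth 20
  add 133.71.210.96/28 -> H1 at depth 28
  add 80.0.0.0/4 -> H5 at depth 4
  add 93.115.1.0/28 -> H1 at depth 28
  ? 187.247.221.4  path d0:H5→d1:-→d2:-→d3:-→d4:H2→d5:-→d6:-→d7:-→d8:-→d9:-→d10:-→d11:-→d12:-→d13:-→d14:-→d15:-→d16:H3→d17:-→d18:-→d19:-→d20:H5→d21:-→d22:-→d23:-→d24:H5  best=H5
  add 93.115.0.0/18 -> H3 at depth 18
  ? 133.71.210.96  path d0:H5→d1:-→d2:-→d3:-→d4:-→d5:-→d6:-→d7:-→d8:-→d9:-→d10:-→d11:-→d12:-→d13:-→d14:-→d15:-→d16:-→d17:-→d18:-→d19:-→d20:-→d21:-→d22:-→d23:-→d24:-→d25:-→d26:-→d27:-→d28:H1→d29:-→d30:-→d31:-→d32:H4  best=H4
  ? 93.115.0.49  path d0:H5→d1:-→d2:-→d3:-→d4:H5→d5:-→d6:-→d7:-→d8:H1→d9:-→d10:-→d11:-→d12:-→d13:-→d14:-→d15:-→d16:-→d17:-→d18:H3→d19:-→d20:-→d21:-→d22:-→d23:-  best=H3
  add 0.0.0.0/0 -> H1 at depth 0
  ? 187.247.0.2  path d0:H1→d1:-→d2:-→d3:-→d4:H2→d5:-→d6:-→d7:-→d8:-→d9:-→d10:-→d11:-→d12:-→d13:-→d14:-→d15:-→d16:H3  best=H3
  add 133.71.208.0/20 -> H3 at depth 20

== LOOKUPS ==
["H3","H3","H3","no-route","H4","H5","H4","H3","H3"]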